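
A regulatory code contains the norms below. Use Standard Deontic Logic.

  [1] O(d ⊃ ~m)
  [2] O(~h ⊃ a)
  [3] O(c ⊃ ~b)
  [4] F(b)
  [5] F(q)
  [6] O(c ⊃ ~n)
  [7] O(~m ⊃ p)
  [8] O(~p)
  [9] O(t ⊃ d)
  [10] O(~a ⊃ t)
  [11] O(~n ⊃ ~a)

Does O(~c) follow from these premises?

Yes

Premise 8 gives O(~p).
The contrapositive of premise 7 (O(~m ⊃ p)) is O(~p ⊃ m), and O(~p) is already established, so O(m).
Premise 1, O(d ⊃ ~m), contraposes to O(m ⊃ ~d); with O(m) we get O(~d).
Premise 9 is O(t ⊃ d); contrapositively O(~d ⊃ ~t). Since O(~d) holds, K gives O(~t).
Premise 10 is O(~a ⊃ t); contrapositively O(~t ⊃ a). Since O(~t) holds, K gives O(a).
The contrapositive of premise 11 (O(~n ⊃ ~a)) is O(a ⊃ n), and O(a) is already established, so O(n).
Premise 6, O(c ⊃ ~n), contraposes to O(n ⊃ ~c); with O(n) we get O(~c).
Premises 2, 3, 4, 5 do not contribute to this derivation.
So O(~c) follows.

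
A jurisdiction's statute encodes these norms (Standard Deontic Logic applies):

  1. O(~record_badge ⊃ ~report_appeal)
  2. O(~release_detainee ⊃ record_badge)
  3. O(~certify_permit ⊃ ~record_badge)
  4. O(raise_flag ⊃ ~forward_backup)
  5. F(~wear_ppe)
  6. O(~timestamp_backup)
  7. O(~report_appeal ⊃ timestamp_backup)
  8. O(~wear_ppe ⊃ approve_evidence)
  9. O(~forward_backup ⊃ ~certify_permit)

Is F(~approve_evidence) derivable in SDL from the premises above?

Premise 8 is O(~wear_ppe ⊃ approve_evidence), but O(~wear_ppe) is not derivable from the premises, so it does not yield O(approve_evidence).
No other premise forces O(approve_evidence). An ideal world satisfying every premise can still have ~approve_evidence true, so F(~approve_evidence) is not derivable.

No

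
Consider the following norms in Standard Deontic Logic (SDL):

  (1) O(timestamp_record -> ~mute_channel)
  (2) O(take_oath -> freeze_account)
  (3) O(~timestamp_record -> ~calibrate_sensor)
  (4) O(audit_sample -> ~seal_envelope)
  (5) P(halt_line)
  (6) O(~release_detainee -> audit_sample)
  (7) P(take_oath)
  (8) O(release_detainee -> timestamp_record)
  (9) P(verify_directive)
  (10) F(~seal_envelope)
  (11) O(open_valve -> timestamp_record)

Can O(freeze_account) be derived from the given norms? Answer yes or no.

No

Premise 2 is O(take_oath -> freeze_account), but O(take_oath) is not derivable from the premises (the permission P(take_oath) asserts only ~O(~take_oath), not O(take_oath)), so it does not yield O(freeze_account).
No other premise forces O(freeze_account). An ideal world satisfying every premise can still have freeze_account false, so O(freeze_account) is not derivable.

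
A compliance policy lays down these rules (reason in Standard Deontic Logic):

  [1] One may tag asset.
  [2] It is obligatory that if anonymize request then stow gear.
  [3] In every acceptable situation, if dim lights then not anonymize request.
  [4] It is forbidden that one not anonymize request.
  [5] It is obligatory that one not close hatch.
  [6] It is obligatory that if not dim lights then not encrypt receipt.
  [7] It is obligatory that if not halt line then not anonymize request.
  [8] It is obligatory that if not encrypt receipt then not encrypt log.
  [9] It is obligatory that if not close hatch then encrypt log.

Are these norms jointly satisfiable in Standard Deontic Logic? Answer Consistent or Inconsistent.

Premise 5 states O(¬close_hatch) outright.
With premise 9, O(¬close_hatch → encrypt_log), the K-axiom yields O(encrypt_log).
The contrapositive of premise 8 (O(¬encrypt_receipt → ¬encrypt_log)) is O(encrypt_log → encrypt_receipt), and O(encrypt_log) is already established, so O(encrypt_receipt).
Premise 6 is O(¬dim_lights → ¬encrypt_receipt); contrapositively O(encrypt_receipt → dim_lights). Since O(encrypt_receipt) holds, K gives O(dim_lights).
Premise 3 is O(dim_lights → ¬anonymize_request); since O(dim_lights), deontic closure gives O(¬anonymize_request).
However, F(¬anonymize_request) at premise 4 amounts to O(anonymize_request).
We now have both O(¬anonymize_request) and O(anonymize_request) — anonymize_request is simultaneously obligatory and forbidden, violating the D-axiom.

Inconsistent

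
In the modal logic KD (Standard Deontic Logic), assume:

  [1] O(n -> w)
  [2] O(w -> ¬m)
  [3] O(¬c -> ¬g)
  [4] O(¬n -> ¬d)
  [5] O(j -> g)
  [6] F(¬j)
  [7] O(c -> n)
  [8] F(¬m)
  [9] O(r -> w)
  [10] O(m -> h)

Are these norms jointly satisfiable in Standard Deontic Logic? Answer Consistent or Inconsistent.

F(¬j) at premise 6 means O(j).
Premise 5 is O(j -> g); since O(j), deontic closure gives O(g).
Premise 3, O(¬c -> ¬g), contraposes to O(g -> c); with O(g) we get O(c).
Applying K to premise 7 (O(c -> n)) and O(c) yields O(n).
Premise 1 is O(n -> w); since O(n), deontic closure gives O(w).
Applying K to premise 2 (O(w -> ¬m)) and O(w) yields O(¬m).
However, F(¬m) at premise 8 amounts to O(m).
We now have both O(¬m) and O(m) — m is simultaneously obligatory and forbidden, violating the D-axiom.

Inconsistent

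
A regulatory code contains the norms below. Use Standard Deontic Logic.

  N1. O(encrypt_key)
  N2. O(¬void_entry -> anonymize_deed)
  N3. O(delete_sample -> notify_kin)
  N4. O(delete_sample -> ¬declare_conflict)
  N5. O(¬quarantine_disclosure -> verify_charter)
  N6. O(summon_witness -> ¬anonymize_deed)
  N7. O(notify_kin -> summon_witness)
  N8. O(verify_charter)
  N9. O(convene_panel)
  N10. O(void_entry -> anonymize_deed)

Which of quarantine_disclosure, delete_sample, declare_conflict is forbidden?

delete_sample

Premises 2 and 10 cover both cases: O(¬void_entry -> anonymize_deed) and O(void_entry -> anonymize_deed). Since ¬void_entry ∨ void_entry is a tautology, O(anonymize_deed) follows.
Premise 6, O(summon_witness -> ¬anonymize_deed), contraposes to O(anonymize_deed -> ¬summon_witness); with O(anonymize_deed) we get O(¬summon_witness).
Premise 7 is O(notify_kin -> summon_witness); contrapositively O(¬summon_witness -> ¬notify_kin). Since O(¬summon_witness) holds, K gives O(¬notify_kin).
Premise 3, O(delete_sample -> notify_kin), contraposes to O(¬notify_kin -> ¬delete_sample); with O(¬notify_kin) we get O(¬delete_sample).
So O(¬delete_sample) holds, i.e. delete_sample is forbidden. None of the other listed options is forbidden under the premises.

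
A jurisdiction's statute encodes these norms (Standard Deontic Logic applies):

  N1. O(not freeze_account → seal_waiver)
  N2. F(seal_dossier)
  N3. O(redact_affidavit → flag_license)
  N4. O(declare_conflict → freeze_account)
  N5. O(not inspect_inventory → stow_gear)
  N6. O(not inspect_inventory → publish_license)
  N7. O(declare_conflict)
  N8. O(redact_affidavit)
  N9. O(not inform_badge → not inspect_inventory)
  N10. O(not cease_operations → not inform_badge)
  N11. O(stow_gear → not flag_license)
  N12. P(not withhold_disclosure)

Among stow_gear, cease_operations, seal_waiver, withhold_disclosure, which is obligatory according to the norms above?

Premise 8 gives O(redact_affidavit).
Applying K to premise 3 (O(redact_affidavit → flag_license)) and O(redact_affidavit) yields O(flag_license).
Premise 11 is O(stow_gear → not flag_license); contrapositively O(flag_license → not stow_gear). Since O(flag_license) holds, K gives O(not stow_gear).
Premise 5 is O(not inspect_inventory → stow_gear); contrapositively O(not stow_gear → inspect_inventory). Since O(not stow_gear) holds, K gives O(inspect_inventory).
Premise 9, O(not inform_badge → not inspect_inventory), contraposes to O(inspect_inventory → inform_badge); with O(inspect_inventory) we get O(inform_badge).
Premise 10 is O(not cease_operations → not inform_badge); contrapositively O(inform_badge → cease_operations). Since O(inform_badge) holds, K gives O(cease_operations).
So O(cease_operations) holds — cease_operations is obligatory. None of the other listed options is made obligatory by any chain of premises.

cease_operations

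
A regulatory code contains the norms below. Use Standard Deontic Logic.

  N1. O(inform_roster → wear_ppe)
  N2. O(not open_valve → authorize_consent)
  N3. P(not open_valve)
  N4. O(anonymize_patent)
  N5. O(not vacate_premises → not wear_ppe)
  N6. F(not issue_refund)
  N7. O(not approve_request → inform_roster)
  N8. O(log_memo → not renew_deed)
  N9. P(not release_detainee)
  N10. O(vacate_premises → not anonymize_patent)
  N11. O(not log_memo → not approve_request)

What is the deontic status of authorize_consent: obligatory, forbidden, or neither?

Neither

Premise 2 is O(not open_valve → authorize_consent), but O(not open_valve) is not derivable from the premises (the permission P(not open_valve) asserts only not O(open_valve), not O(not open_valve)), so it does not yield O(authorize_consent).
No premise or chain of K-axiom applications forces O(authorize_consent), and none forces O(not authorize_consent). So authorize_consent is neither obligatory nor forbidden under these norms.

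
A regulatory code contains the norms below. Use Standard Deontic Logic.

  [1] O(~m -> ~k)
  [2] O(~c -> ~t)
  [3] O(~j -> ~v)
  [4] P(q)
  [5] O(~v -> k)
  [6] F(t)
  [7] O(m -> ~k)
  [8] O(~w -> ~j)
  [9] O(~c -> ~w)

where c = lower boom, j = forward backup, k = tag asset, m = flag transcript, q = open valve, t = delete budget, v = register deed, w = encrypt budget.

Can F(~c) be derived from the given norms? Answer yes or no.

Premises 1 and 7 cover both cases: O(~m -> ~k) and O(m -> ~k). Since ~m ∨ m is a tautology, O(~k) follows.
Premise 5 is O(~v -> k); contrapositively O(~k -> v). Since O(~k) holds, K gives O(v).
Premise 3, O(~j -> ~v), contraposes to O(v -> j); with O(v) we get O(j).
The contrapositive of premise 8 (O(~w -> ~j)) is O(j -> w), and O(j) is already established, so O(w).
Premise 9 is O(~c -> ~w); contrapositively O(w -> c). Since O(w) holds, K gives O(c).
Premises 2, 4, 6 do not contribute to this derivation.
So O(c) holds, i.e. F(~c). The claim follows.

Yes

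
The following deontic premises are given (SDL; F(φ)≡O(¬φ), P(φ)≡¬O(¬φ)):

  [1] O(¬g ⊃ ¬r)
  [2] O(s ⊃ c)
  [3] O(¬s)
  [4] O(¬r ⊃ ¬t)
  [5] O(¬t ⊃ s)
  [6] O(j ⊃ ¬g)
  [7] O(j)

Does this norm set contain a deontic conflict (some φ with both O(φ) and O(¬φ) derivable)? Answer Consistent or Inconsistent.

Inconsistent

Premise 3 states O(¬s) outright.
Premise 5, O(¬t ⊃ s), contraposes to O(¬s ⊃ t); with O(¬s) we get O(t).
Premise 4 is O(¬r ⊃ ¬t); contrapositively O(t ⊃ r). Since O(t) holds, K gives O(r).
Premise 1, O(¬g ⊃ ¬r), contraposes to O(r ⊃ g); with O(r) we get O(g).
Premise 6 is O(j ⊃ ¬g); contrapositively O(g ⊃ ¬j). Since O(g) holds, K gives O(¬j).
However, premise 7 gives O(j).
We now have both O(¬j) and O(j) — j is simultaneously obligatory and forbidden, violating the D-axiom.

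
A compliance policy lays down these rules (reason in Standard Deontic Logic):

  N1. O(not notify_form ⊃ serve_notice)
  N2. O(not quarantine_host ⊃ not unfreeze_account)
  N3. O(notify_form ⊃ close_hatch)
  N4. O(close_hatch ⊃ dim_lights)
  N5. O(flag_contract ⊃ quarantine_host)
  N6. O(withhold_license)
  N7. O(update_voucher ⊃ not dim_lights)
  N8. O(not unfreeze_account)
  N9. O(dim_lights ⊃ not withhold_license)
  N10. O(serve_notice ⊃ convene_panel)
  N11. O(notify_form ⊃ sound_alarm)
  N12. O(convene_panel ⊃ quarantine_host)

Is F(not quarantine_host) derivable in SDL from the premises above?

Yes

From premise 6 we have O(withhold_license).
Premise 9, O(dim_lights ⊃ not withhold_license), contraposes to O(withhold_license ⊃ not dim_lights); with O(withhold_license) we get O(not dim_lights).
The contrapositive of premise 4 (O(close_hatch ⊃ dim_lights)) is O(not dim_lights ⊃ not close_hatch), and O(not dim_lights) is already established, so O(not close_hatch).
Premise 3 is O(notify_form ⊃ close_hatch); contrapositively O(not close_hatch ⊃ not notify_form). Since O(not close_hatch) holds, K gives O(not notify_form).
Applying K to premise 1 (O(not notify_form ⊃ serve_notice)) and O(not notify_form) yields O(serve_notice).
Applying K to premise 10 (O(serve_notice ⊃ convene_panel)) and O(serve_notice) yields O(convene_panel).
Premise 12 is O(convene_panel ⊃ quarantine_host); since O(convene_panel), deontic closure gives O(quarantine_host).
Premises 2, 5, 7, 8, 11 do not contribute to this derivation.
So O(quarantine_host) holds, i.e. F(not quarantine_host). The claim follows.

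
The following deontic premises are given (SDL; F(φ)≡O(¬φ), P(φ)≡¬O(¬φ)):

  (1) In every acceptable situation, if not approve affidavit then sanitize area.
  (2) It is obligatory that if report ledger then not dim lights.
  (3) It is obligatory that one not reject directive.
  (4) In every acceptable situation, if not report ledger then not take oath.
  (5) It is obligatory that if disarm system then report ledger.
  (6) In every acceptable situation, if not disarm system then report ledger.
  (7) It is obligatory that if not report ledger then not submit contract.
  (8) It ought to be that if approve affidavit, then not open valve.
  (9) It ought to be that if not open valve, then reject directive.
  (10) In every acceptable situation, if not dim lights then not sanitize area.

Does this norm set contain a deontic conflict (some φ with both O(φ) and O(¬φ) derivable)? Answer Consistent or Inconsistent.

Inconsistent

By case analysis on ¬disarm_system: premise 6 gives O(¬disarm_system → report_ledger) and premise 5 gives O(disarm_system → report_ledger), so O(report_ledger) either way.
Premise 2 is O(report_ledger → ¬dim_lights); since O(report_ledger), deontic closure gives O(¬dim_lights).
Premise 10 is O(¬dim_lights → ¬sanitize_area); since O(¬dim_lights), deontic closure gives O(¬sanitize_area).
Premise 1, O(¬approve_affidavit → sanitize_area), contraposes to O(¬sanitize_area → approve_affidavit); with O(¬sanitize_area) we get O(approve_affidavit).
From O(approve_affidavit) and premise 8, O(approve_affidavit → ¬open_valve), we obtain O(¬open_valve).
With premise 9, O(¬open_valve → reject_directive), the K-axiom yields O(reject_directive).
However, premise 3 gives O(¬reject_directive).
We now have both O(reject_directive) and O(¬reject_directive) — reject_directive is simultaneously obligatory and forbidden, violating the D-axiom.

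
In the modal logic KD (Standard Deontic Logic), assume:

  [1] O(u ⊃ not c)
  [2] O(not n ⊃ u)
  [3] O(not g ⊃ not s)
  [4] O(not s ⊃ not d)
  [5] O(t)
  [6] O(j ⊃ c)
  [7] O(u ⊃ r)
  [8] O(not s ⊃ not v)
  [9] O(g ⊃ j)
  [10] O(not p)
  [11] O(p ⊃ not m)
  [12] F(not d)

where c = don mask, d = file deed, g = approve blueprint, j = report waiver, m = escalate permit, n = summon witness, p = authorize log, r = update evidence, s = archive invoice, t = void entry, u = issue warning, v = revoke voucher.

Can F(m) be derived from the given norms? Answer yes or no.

Premise 11 is O(p ⊃ not m), but O(p) is not derivable from the premises, so it does not yield O(not m).
No other premise forces O(not m). An ideal world satisfying every premise can still have m true, so F(m) is not derivable.

No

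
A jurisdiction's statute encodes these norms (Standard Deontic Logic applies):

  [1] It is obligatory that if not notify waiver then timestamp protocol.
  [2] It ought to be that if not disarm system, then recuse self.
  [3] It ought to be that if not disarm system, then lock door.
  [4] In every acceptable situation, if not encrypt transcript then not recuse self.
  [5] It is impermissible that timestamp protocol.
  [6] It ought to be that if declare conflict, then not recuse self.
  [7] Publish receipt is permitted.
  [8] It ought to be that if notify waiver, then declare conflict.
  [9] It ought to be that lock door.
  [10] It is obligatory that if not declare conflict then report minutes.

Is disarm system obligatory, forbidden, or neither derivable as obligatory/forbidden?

F(timestamp_protocol) at premise 5 means O(¬timestamp_protocol).
The contrapositive of premise 1 (O(¬notify_waiver → timestamp_protocol)) is O(¬timestamp_protocol → notify_waiver), and O(¬timestamp_protocol) is already established, so O(notify_waiver).
Applying K to premise 8 (O(notify_waiver → declare_conflict)) and O(notify_waiver) yields O(declare_conflict).
Applying K to premise 6 (O(declare_conflict → ¬recuse_self)) and O(declare_conflict) yields O(¬recuse_self).
Premise 2, O(¬disarm_system → recuse_self), contraposes to O(¬recuse_self → disarm_system); with O(¬recuse_self) we get O(disarm_system).
Premises 3, 4, 7, 9, 10 do not contribute to this derivation.
Hence disarm_system is obligatory.

Obligatory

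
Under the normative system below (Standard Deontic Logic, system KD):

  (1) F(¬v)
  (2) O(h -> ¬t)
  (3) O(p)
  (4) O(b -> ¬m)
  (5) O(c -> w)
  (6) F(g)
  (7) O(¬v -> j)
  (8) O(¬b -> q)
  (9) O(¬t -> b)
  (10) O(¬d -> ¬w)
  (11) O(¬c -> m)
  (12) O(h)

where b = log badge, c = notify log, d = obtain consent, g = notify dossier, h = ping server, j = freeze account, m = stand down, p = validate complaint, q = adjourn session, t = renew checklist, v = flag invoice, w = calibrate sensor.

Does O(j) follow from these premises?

Premise 7 is O(¬v -> j), but O(¬v) is not derivable from the premises, so it does not yield O(j).
No other premise forces O(j). An ideal world satisfying every premise can still have j false, so O(j) is not derivable.

No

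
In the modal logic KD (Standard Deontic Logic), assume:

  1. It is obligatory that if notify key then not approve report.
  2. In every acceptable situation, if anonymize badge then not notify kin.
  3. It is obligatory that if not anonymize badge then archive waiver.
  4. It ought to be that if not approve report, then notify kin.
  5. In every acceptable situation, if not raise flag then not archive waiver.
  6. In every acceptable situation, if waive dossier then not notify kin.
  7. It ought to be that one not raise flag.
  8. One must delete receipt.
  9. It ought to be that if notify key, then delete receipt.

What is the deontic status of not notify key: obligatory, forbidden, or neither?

Obligatory

Premise 7 gives O(¬raise_flag).
Premise 5 is O(¬raise_flag → ¬archive_waiver); since O(¬raise_flag), deontic closure gives O(¬archive_waiver).
Premise 3 is O(¬anonymize_badge → archive_waiver); contrapositively O(¬archive_waiver → anonymize_badge). Since O(¬archive_waiver) holds, K gives O(anonymize_badge).
Applying K to premise 2 (O(anonymize_badge → ¬notify_kin)) and O(anonymize_badge) yields O(¬notify_kin).
Premise 4 is O(¬approve_report → notify_kin); contrapositively O(¬notify_kin → approve_report). Since O(¬notify_kin) holds, K gives O(approve_report).
Premise 1 is O(notify_key → ¬approve_report); contrapositively O(approve_report → ¬notify_key). Since O(approve_report) holds, K gives O(¬notify_key).
Premises 6, 8, 9 do not contribute to this derivation.
Hence ¬notify_key is obligatory.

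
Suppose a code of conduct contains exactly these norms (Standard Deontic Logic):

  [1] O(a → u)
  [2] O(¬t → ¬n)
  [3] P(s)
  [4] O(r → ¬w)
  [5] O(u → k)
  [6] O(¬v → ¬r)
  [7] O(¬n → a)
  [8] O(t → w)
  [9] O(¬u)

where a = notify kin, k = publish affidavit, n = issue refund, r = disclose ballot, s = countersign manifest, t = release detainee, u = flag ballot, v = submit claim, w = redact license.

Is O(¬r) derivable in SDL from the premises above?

Yes

Premise 9 gives O(¬u).
Premise 1 is O(a → u); contrapositively O(¬u → ¬a). Since O(¬u) holds, K gives O(¬a).
Premise 7 is O(¬n → a); contrapositively O(¬a → n). Since O(¬a) holds, K gives O(n).
Premise 2, O(¬t → ¬n), contraposes to O(n → t); with O(n) we get O(t).
With premise 8, O(t → w), the K-axiom yields O(w).
Premise 4 is O(r → ¬w); contrapositively O(w → ¬r). Since O(w) holds, K gives O(¬r).
Premises 3, 5, 6 do not contribute to this derivation.
So O(¬r) follows.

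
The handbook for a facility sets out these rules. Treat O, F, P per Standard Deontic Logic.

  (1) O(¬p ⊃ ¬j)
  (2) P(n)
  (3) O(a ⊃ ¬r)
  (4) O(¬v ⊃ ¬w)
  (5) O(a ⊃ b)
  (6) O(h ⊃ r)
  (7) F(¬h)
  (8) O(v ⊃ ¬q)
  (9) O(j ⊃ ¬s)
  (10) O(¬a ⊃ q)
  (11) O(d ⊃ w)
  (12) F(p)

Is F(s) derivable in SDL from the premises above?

Premise 9 is O(j ⊃ ¬s), but O(j) is not derivable from the premises, so it does not yield O(¬s).
No other premise forces O(¬s). An ideal world satisfying every premise can still have s true, so F(s) is not derivable.

No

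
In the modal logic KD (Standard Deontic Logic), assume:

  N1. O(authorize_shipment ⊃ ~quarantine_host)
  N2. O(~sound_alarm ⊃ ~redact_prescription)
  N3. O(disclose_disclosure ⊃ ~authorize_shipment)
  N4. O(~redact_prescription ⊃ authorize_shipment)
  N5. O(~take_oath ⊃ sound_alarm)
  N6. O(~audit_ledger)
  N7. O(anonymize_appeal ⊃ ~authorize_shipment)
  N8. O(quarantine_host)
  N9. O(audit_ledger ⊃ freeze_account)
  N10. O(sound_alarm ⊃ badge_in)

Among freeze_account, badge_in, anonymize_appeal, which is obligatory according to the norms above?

From premise 8 we have O(quarantine_host).
Premise 1, O(authorize_shipment ⊃ ~quarantine_host), contraposes to O(quarantine_host ⊃ ~authorize_shipment); with O(quarantine_host) we get O(~authorize_shipment).
The contrapositive of premise 4 (O(~redact_prescription ⊃ authorize_shipment)) is O(~authorize_shipment ⊃ redact_prescription), and O(~authorize_shipment) is already established, so O(redact_prescription).
Premise 2, O(~sound_alarm ⊃ ~redact_prescription), contraposes to O(redact_prescription ⊃ sound_alarm); with O(redact_prescription) we get O(sound_alarm).
Applying K to premise 10 (O(sound_alarm ⊃ badge_in)) and O(sound_alarm) yields O(badge_in).
So O(badge_in) holds — badge_in is obligatory. None of the other listed options is made obligatory by any chain of premises.

badge_in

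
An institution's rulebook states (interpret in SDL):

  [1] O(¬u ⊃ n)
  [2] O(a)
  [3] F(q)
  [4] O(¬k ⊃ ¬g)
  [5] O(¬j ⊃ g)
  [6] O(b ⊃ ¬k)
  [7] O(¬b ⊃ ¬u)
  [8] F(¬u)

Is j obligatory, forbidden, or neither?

Obligatory

Premise 8 is F(¬u), i.e. O(u).
Premise 7, O(¬b ⊃ ¬u), contraposes to O(u ⊃ b); with O(u) we get O(b).
With premise 6, O(b ⊃ ¬k), the K-axiom yields O(¬k).
From O(¬k) and premise 4, O(¬k ⊃ ¬g), we obtain O(¬g).
Premise 5 is O(¬j ⊃ g); contrapositively O(¬g ⊃ j). Since O(¬g) holds, K gives O(j).
Premises 1, 2, 3 do not contribute to this derivation.
Hence j is obligatory.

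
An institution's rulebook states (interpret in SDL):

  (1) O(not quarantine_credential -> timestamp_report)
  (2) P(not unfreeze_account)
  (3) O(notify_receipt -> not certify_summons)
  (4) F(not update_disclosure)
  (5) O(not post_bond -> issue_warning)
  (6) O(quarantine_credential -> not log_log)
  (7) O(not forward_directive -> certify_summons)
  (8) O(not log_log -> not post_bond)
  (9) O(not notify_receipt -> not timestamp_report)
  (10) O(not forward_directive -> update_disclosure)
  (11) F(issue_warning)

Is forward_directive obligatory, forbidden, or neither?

Premise 11, F(issue_warning), is equivalent to O(not issue_warning).
Premise 5, O(not post_bond -> issue_warning), contraposes to O(not issue_warning -> post_bond); with O(not issue_warning) we get O(post_bond).
Premise 8, O(not log_log -> not post_bond), contraposes to O(post_bond -> log_log); with O(post_bond) we get O(log_log).
Premise 6, O(quarantine_credential -> not log_log), contraposes to O(log_log -> not quarantine_credential); with O(log_log) we get O(not quarantine_credential).
With premise 1, O(not quarantine_credential -> timestamp_report), the K-axiom yields O(timestamp_report).
Premise 9 is O(not notify_receipt -> not timestamp_report); contrapositively O(timestamp_report -> notify_receipt). Since O(timestamp_report) holds, K gives O(notify_receipt).
Premise 3 is O(notify_receipt -> not certify_summons); since O(notify_receipt), deontic closure gives O(not certify_summons).
Premise 7 is O(not forward_directive -> certify_summons); contrapositively O(not certify_summons -> forward_directive). Since O(not certify_summons) holds, K gives O(forward_directive).
Premises 2, 4, 10 do not contribute to this derivation.
Hence forward_directive is obligatory.

Obligatory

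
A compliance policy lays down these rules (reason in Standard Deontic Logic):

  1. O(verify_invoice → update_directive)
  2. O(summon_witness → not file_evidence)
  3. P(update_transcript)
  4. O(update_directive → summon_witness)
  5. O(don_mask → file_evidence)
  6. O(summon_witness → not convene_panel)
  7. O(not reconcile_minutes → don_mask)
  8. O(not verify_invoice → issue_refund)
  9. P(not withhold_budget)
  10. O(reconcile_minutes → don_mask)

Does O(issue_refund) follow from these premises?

Yes

Premises 7 and 10 cover both cases: O(not reconcile_minutes → don_mask) and O(reconcile_minutes → don_mask). Since not reconcile_minutes ∨ reconcile_minutes is a tautology, O(don_mask) follows.
With premise 5, O(don_mask → file_evidence), the K-axiom yields O(file_evidence).
The contrapositive of premise 2 (O(summon_witness → not file_evidence)) is O(file_evidence → not summon_witness), and O(file_evidence) is already established, so O(not summon_witness).
Premise 4 is O(update_directive → summon_witness); contrapositively O(not summon_witness → not update_directive). Since O(not summon_witness) holds, K gives O(not update_directive).
The contrapositive of premise 1 (O(verify_invoice → update_directive)) is O(not update_directive → not verify_invoice), and O(not update_directive) is already established, so O(not verify_invoice).
Premise 8 is O(not verify_invoice → issue_refund); since O(not verify_invoice), deontic closure gives O(issue_refund).
Premises 3, 6, 9 do not contribute to this derivation.
So O(issue_refund) follows.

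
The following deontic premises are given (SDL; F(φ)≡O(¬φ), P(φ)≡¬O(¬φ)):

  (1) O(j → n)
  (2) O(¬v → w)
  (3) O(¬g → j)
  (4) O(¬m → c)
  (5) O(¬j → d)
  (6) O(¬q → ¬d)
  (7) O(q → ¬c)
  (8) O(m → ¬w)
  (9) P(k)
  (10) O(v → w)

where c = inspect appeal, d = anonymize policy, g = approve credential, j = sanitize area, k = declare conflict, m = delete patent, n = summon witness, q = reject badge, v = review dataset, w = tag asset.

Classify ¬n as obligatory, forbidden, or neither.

Forbidden

Premises 2 and 10 cover both cases: O(¬v → w) and O(v → w). Since ¬v ∨ v is a tautology, O(w) follows.
Premise 8 is O(m → ¬w); contrapositively O(w → ¬m). Since O(w) holds, K gives O(¬m).
Applying K to premise 4 (O(¬m → c)) and O(¬m) yields O(c).
Premise 7, O(q → ¬c), contraposes to O(c → ¬q); with O(c) we get O(¬q).
Premise 6 is O(¬q → ¬d); since O(¬q), deontic closure gives O(¬d).
Premise 5, O(¬j → d), contraposes to O(¬d → j); with O(¬d) we get O(j).
Applying K to premise 1 (O(j → n)) and O(j) yields O(n).
Premises 3, 9 do not contribute to this derivation.
Thus O(n), which is F(¬n): ¬n is forbidden.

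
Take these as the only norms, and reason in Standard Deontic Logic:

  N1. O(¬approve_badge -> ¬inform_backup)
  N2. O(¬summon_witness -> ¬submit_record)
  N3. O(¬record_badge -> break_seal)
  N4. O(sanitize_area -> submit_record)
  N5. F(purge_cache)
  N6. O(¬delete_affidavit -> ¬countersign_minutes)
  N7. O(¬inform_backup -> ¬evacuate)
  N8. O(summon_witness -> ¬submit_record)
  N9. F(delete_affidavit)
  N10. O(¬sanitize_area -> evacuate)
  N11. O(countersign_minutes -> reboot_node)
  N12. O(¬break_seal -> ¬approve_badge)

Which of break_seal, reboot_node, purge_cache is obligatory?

break_seal

By case analysis on ¬summon_witness: premise 2 gives O(¬summon_witness -> ¬submit_record) and premise 8 gives O(summon_witness -> ¬submit_record), so O(¬submit_record) either way.
Premise 4, O(sanitize_area -> submit_record), contraposes to O(¬submit_record -> ¬sanitize_area); with O(¬submit_record) we get O(¬sanitize_area).
With premise 10, O(¬sanitize_area -> evacuate), the K-axiom yields O(evacuate).
The contrapositive of premise 7 (O(¬inform_backup -> ¬evacuate)) is O(evacuate -> inform_backup), and O(evacuate) is already established, so O(inform_backup).
Premise 1 is O(¬approve_badge -> ¬inform_backup); contrapositively O(inform_backup -> approve_badge). Since O(inform_backup) holds, K gives O(approve_badge).
Premise 12 is O(¬break_seal -> ¬approve_badge); contrapositively O(approve_badge -> break_seal). Since O(approve_badge) holds, K gives O(break_seal).
So O(break_seal) holds — break_seal is obligatory. None of the other listed options is made obligatory by any chain of premises.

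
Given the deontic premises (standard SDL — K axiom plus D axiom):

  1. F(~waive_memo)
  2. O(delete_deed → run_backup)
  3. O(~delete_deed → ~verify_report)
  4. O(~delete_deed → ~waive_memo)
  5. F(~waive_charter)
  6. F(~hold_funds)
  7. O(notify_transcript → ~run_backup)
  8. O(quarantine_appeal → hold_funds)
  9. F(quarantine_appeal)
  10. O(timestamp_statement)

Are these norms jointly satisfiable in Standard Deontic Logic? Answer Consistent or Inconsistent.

Premise 8 is O(quarantine_appeal → hold_funds); even if O(hold_funds) held, inferring O(quarantine_appeal) would be affirming the consequent — invalid.
So O(quarantine_appeal) is not derivable, and the apparent clash with O(~quarantine_appeal) does not arise.
A world satisfying every obligation exists (e.g. delete_deed=true, hold_funds=true, notify_transcript=false, quarantine_appeal=false, run_backup=true, timestamp_statement=true, verify_report=false, waive_charter=true, waive_memo=true); no atom is both obligatory and forbidden, so the set is consistent.

Consistent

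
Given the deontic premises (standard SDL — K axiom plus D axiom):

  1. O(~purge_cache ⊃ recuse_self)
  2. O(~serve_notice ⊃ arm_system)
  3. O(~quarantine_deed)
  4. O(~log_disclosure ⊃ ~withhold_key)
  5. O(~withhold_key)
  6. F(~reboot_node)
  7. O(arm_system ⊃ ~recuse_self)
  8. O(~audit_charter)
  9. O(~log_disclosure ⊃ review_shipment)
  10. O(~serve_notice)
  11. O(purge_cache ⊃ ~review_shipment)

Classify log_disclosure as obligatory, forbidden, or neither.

Obligatory

From premise 10 we have O(~serve_notice).
Applying K to premise 2 (O(~serve_notice ⊃ arm_system)) and O(~serve_notice) yields O(arm_system).
Applying K to premise 7 (O(arm_system ⊃ ~recuse_self)) and O(arm_system) yields O(~recuse_self).
The contrapositive of premise 1 (O(~purge_cache ⊃ recuse_self)) is O(~recuse_self ⊃ purge_cache), and O(~recuse_self) is already established, so O(purge_cache).
From O(purge_cache) and premise 11, O(purge_cache ⊃ ~review_shipment), we obtain O(~review_shipment).
Premise 9 is O(~log_disclosure ⊃ review_shipment); contrapositively O(~review_shipment ⊃ log_disclosure). Since O(~review_shipment) holds, K gives O(log_disclosure).
Premises 3, 4, 5, 6, 8 do not contribute to this derivation.
Hence log_disclosure is obligatory.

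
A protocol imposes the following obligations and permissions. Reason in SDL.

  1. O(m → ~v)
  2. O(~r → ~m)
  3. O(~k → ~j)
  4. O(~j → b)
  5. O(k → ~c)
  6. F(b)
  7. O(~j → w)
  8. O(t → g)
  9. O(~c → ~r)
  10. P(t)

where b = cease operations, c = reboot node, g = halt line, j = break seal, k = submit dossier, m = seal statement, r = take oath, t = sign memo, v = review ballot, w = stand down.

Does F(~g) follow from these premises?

Premise 8 is O(t → g), but O(t) is not derivable from the premises (the permission P(t) asserts only ~O(~t), not O(t)), so it does not yield O(g).
No other premise forces O(g). An ideal world satisfying every premise can still have ~g true, so F(~g) is not derivable.

No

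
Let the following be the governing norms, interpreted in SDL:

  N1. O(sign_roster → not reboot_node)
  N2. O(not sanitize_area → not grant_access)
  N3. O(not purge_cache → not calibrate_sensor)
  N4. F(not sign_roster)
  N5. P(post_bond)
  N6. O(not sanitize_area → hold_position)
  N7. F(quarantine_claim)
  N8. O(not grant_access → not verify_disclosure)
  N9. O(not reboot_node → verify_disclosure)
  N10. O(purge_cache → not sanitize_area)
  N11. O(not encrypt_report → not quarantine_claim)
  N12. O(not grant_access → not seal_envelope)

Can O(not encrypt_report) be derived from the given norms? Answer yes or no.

No

Premise 11 is O(not encrypt_report → not quarantine_claim); even if O(not quarantine_claim) held, inferring O(not encrypt_report) would be affirming the consequent — invalid.
No other premise forces O(not encrypt_report). An ideal world satisfying every premise can still have not encrypt_report false, so O(not encrypt_report) is not derivable.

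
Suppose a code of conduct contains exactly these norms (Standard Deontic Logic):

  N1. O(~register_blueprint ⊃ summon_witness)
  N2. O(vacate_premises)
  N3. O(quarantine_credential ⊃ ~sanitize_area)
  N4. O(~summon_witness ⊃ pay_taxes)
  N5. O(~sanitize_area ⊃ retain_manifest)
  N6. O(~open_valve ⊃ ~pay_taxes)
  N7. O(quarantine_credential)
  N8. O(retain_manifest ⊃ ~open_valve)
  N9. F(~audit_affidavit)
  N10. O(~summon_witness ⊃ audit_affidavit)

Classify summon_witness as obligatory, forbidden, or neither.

From premise 7 we have O(quarantine_credential).
From O(quarantine_credential) and premise 3, O(quarantine_credential ⊃ ~sanitize_area), we obtain O(~sanitize_area).
From O(~sanitize_area) and premise 5, O(~sanitize_area ⊃ retain_manifest), we obtain O(retain_manifest).
Applying K to premise 8 (O(retain_manifest ⊃ ~open_valve)) and O(retain_manifest) yields O(~open_valve).
Applying K to premise 6 (O(~open_valve ⊃ ~pay_taxes)) and O(~open_valve) yields O(~pay_taxes).
Premise 4 is O(~summon_witness ⊃ pay_taxes); contrapositively O(~pay_taxes ⊃ summon_witness). Since O(~pay_taxes) holds, K gives O(summon_witness).
Premises 1, 2, 9, 10 do not contribute to this derivation.
Hence summon_witness is obligatory.

Obligatory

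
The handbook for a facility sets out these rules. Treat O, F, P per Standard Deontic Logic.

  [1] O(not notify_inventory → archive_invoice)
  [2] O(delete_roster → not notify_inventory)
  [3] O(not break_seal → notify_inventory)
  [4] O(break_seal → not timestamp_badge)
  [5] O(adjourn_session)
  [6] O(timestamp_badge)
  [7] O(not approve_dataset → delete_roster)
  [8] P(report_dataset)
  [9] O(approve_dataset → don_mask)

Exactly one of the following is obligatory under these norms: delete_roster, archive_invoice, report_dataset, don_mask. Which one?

Premise 6 states O(timestamp_badge) outright.
The contrapositive of premise 4 (O(break_seal → not timestamp_badge)) is O(timestamp_badge → not break_seal), and O(timestamp_badge) is already established, so O(not break_seal).
From O(not break_seal) and premise 3, O(not break_seal → notify_inventory), we obtain O(notify_inventory).
Premise 2 is O(delete_roster → not notify_inventory); contrapositively O(notify_inventory → not delete_roster). Since O(notify_inventory) holds, K gives O(not delete_roster).
Premise 7, O(not approve_dataset → delete_roster), contraposes to O(not delete_roster → approve_dataset); with O(not delete_roster) we get O(approve_dataset).
From O(approve_dataset) and premise 9, O(approve_dataset → don_mask), we obtain O(don_mask).
So O(don_mask) holds — don_mask is obligatory. None of the other listed options is made obligatory by any chain of premises.

don_mask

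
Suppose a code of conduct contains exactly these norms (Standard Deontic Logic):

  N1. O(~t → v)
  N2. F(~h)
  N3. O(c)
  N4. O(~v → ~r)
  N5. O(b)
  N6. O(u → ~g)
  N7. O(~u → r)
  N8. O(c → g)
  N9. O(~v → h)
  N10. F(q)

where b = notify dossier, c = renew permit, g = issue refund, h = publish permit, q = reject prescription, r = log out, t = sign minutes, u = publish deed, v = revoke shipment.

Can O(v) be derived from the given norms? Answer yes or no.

Yes

Premise 3 states O(c) outright.
Applying K to premise 8 (O(c → g)) and O(c) yields O(g).
The contrapositive of premise 6 (O(u → ~g)) is O(g → ~u), and O(g) is already established, so O(~u).
Premise 7 is O(~u → r); since O(~u), deontic closure gives O(r).
Premise 4 is O(~v → ~r); contrapositively O(r → v). Since O(r) holds, K gives O(v).
Premises 1, 2, 5, 9, 10 do not contribute to this derivation.
So O(v) follows.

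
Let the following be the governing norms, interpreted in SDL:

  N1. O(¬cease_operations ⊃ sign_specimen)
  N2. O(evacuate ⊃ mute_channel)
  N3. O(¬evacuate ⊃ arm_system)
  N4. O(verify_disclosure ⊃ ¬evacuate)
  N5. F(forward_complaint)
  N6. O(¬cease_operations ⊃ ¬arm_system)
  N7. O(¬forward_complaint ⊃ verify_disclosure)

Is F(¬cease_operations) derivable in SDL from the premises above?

Yes

Premise 5 is F(forward_complaint), i.e. O(¬forward_complaint).
Premise 7 is O(¬forward_complaint ⊃ verify_disclosure); since O(¬forward_complaint), deontic closure gives O(verify_disclosure).
Applying K to premise 4 (O(verify_disclosure ⊃ ¬evacuate)) and O(verify_disclosure) yields O(¬evacuate).
Applying K to premise 3 (O(¬evacuate ⊃ arm_system)) and O(¬evacuate) yields O(arm_system).
Premise 6 is O(¬cease_operations ⊃ ¬arm_system); contrapositively O(arm_system ⊃ cease_operations). Since O(arm_system) holds, K gives O(cease_operations).
Premises 1, 2 do not contribute to this derivation.
So O(cease_operations) holds, i.e. F(¬cease_operations). The claim follows.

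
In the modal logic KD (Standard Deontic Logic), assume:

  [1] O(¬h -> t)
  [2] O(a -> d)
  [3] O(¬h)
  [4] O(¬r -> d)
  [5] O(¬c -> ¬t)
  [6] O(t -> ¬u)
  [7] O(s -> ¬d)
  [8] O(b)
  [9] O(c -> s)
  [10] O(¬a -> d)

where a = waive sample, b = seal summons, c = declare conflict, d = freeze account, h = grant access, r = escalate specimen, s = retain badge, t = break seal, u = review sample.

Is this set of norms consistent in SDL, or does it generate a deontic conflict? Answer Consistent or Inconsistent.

Premises 2 and 10 cover both cases: O(a -> d) and O(¬a -> d). Since a ∨ ¬a is a tautology, O(d) follows.
The contrapositive of premise 7 (O(s -> ¬d)) is O(d -> ¬s), and O(d) is already established, so O(¬s).
Premise 9 is O(c -> s); contrapositively O(¬s -> ¬c). Since O(¬s) holds, K gives O(¬c).
With premise 5, O(¬c -> ¬t), the K-axiom yields O(¬t).
The contrapositive of premise 1 (O(¬h -> t)) is O(¬t -> h), and O(¬t) is already established, so O(h).
However, premise 3 gives O(¬h).
We now have both O(h) and O(¬h) — h is simultaneously obligatory and forbidden, violating the D-axiom.

Inconsistent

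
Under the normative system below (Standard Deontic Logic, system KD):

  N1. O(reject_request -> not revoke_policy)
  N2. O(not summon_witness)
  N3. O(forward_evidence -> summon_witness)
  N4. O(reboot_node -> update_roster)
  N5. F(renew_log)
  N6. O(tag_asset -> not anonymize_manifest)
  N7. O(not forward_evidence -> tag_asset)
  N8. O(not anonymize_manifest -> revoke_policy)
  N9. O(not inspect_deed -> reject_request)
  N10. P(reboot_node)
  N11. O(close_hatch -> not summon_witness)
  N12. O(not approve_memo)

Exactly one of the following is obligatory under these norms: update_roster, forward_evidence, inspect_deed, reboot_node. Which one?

Premise 2 gives O(not summon_witness).
Premise 3, O(forward_evidence -> summon_witness), contraposes to O(not summon_witness -> not forward_evidence); with O(not summon_witness) we get O(not forward_evidence).
Premise 7 is O(not forward_evidence -> tag_asset); since O(not forward_evidence), deontic closure gives O(tag_asset).
Premise 6 is O(tag_asset -> not anonymize_manifest); since O(tag_asset), deontic closure gives O(not anonymize_manifest).
Premise 8 is O(not anonymize_manifest -> revoke_policy); since O(not anonymize_manifest), deontic closure gives O(revoke_policy).
Premise 1 is O(reject_request -> not revoke_policy); contrapositively O(revoke_policy -> not reject_request). Since O(revoke_policy) holds, K gives O(not reject_request).
Premise 9, O(not inspect_deed -> reject_request), contraposes to O(not reject_request -> inspect_deed); with O(not reject_request) we get O(inspect_deed).
So O(inspect_deed) holds — inspect_deed is obligatory. None of the other listed options is made obligatory by any chain of premises.

inspect_deed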